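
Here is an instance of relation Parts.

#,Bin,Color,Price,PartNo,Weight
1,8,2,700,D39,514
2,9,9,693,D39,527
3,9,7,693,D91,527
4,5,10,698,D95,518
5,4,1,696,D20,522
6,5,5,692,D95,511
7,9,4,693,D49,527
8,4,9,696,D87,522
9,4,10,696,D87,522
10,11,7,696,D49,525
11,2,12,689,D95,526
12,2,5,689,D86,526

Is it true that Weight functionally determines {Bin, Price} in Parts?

Weight=514: row 1 → {Bin,Price} = (8, 700) ✓
Weight=527: rows 2, 3, 7 → {Bin,Price} = (9, 693), (9, 693), (9, 693) ✓
Weight=518: row 4 → {Bin,Price} = (5, 698) ✓
Weight=522: rows 5, 8, 9 → {Bin,Price} = (4, 696), (4, 696), (4, 696) ✓
Weight=511: row 6 → {Bin,Price} = (5, 692) ✓
Weight=525: row 10 → {Bin,Price} = (11, 696) ✓
Weight=526: rows 11, 12 → {Bin,Price} = (2, 689), (2, 689) ✓
Every Weight value is associated with a single {Bin, Price} value, so Weight -> {Bin, Price} holds.

Yes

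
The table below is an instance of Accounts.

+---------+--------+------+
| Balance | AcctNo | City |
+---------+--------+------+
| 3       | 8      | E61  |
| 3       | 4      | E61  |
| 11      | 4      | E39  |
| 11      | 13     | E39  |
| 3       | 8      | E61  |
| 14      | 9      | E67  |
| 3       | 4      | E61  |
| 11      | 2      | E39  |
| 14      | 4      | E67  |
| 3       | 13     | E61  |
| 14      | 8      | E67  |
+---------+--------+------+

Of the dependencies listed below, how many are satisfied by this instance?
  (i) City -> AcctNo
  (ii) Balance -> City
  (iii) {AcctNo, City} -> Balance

2

(i) City -> AcctNo: City=E61: 5 rows → AcctNo takes values {8, 4, 13} — violation; City=E39: 3 rows → AcctNo takes values {4, 13, 2} — violation; City=E67: 3 rows → AcctNo takes values {9, 4, 8} — violation — fails.
(ii) Balance -> City: every LHS value maps to a single RHS value — holds.
(iii) {AcctNo, City} -> Balance: every LHS value maps to a single RHS value — holds.
2 of the 3 dependencies hold.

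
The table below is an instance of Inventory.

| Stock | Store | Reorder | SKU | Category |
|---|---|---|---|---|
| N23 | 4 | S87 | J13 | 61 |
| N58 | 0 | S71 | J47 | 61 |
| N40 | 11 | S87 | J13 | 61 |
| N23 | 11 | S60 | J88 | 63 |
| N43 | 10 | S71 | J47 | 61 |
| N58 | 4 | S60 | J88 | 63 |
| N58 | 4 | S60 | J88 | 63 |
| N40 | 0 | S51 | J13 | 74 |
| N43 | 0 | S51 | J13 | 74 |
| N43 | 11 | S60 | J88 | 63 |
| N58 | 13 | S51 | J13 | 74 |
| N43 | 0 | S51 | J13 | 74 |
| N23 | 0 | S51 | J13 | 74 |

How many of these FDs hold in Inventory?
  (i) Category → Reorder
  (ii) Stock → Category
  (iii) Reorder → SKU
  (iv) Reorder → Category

2

(i) Category → Reorder: Category=61: 4 rows → Reorder takes values {S87, S71} — violation — fails.
(ii) Stock → Category: Stock=N23: 3 rows → Category takes values {61, 63, 74} — violation; Stock=N58: 4 rows → Category takes values {61, 63, 74} — violation; Stock=N40: 2 rows → Category takes values {61, 74} — violation; Stock=N43: 4 rows → Category takes values {61, 74, 63} — violation — fails.
(iii) Reorder → SKU: every LHS value maps to a single RHS value — holds.
(iv) Reorder → Category: every LHS value maps to a single RHS value — holds.
2 of the 4 dependencies hold.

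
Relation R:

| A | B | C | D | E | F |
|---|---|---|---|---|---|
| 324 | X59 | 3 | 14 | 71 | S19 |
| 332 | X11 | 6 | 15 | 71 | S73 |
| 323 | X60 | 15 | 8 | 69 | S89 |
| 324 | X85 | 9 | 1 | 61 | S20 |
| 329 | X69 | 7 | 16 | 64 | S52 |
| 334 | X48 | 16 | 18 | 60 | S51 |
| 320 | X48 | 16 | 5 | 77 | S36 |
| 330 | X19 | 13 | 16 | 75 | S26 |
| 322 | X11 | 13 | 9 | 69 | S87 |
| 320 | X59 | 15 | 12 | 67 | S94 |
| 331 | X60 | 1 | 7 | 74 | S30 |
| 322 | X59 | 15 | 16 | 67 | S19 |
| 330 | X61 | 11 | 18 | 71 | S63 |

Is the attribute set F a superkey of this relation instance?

No

Two distinct rows share F=S19, so F does not determine every attribute — not a superkey.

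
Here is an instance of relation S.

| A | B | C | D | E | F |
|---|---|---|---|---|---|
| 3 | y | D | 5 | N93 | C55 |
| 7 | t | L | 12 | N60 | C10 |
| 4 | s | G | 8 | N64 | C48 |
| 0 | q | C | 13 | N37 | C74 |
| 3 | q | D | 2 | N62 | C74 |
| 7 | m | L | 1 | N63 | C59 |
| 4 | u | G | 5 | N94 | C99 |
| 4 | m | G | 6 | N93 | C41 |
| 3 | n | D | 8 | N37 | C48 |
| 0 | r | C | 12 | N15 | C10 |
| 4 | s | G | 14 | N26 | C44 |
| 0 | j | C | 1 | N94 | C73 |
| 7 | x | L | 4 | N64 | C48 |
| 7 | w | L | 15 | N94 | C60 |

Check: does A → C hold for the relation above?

Yes

A=3: 3 rows → C = D, D, D ✓
A=7: 4 rows → C = L, L, L, L ✓
A=4: 4 rows → C = G, G, G, G ✓
A=0: 3 rows → C = C, C, C ✓
Every A value is associated with a single C value, so A → C holds.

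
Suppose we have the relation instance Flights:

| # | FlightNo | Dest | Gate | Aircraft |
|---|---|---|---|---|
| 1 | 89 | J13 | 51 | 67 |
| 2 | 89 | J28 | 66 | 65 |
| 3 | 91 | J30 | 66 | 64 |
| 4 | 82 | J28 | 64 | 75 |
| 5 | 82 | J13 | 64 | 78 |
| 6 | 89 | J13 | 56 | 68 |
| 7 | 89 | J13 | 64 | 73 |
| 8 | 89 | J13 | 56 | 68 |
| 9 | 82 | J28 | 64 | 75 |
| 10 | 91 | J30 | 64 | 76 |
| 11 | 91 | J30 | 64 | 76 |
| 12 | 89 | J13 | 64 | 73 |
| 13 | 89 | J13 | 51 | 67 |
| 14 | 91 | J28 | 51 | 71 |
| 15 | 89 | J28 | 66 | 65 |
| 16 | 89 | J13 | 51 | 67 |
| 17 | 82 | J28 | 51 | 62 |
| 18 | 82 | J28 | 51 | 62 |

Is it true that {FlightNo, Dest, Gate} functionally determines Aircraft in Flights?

(FlightNo=89, Dest=J13, Gate=51): rows 1, 13, 16 → Aircraft = 67, 67, 67 ✓
(FlightNo=89, Dest=J28, Gate=66): rows 2, 15 → Aircraft = 65, 65 ✓
(FlightNo=91, Dest=J30, Gate=66): row 3 → Aircraft = 64 ✓
(FlightNo=82, Dest=J28, Gate=64): rows 4, 9 → Aircraft = 75, 75 ✓
(FlightNo=82, Dest=J13, Gate=64): row 5 → Aircraft = 78 ✓
(FlightNo=89, Dest=J13, Gate=56): rows 6, 8 → Aircraft = 68, 68 ✓
(FlightNo=89, Dest=J13, Gate=64): rows 7, 12 → Aircraft = 73, 73 ✓
(FlightNo=91, Dest=J30, Gate=64): rows 10, 11 → Aircraft = 76, 76 ✓
(FlightNo=91, Dest=J28, Gate=51): row 14 → Aircraft = 71 ✓
(FlightNo=82, Dest=J28, Gate=51): rows 17, 18 → Aircraft = 62, 62 ✓
Every {FlightNo, Dest, Gate} value is associated with a single Aircraft value, so {FlightNo, Dest, Gate} → Aircraft holds.

Yes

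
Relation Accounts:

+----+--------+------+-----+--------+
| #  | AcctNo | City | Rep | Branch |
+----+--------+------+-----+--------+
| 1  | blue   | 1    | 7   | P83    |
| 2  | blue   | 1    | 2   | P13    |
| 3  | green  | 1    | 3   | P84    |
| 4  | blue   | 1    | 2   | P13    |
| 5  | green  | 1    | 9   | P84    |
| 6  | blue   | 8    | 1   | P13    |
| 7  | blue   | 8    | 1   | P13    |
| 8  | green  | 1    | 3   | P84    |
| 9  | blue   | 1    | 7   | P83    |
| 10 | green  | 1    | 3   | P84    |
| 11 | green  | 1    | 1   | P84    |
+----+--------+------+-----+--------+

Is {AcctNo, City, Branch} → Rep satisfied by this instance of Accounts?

No

(AcctNo=blue, City=1, Branch=P83): rows 1, 9 → Rep = 7, 7 ✓
(AcctNo=blue, City=1, Branch=P13): rows 2, 4 → Rep = 2, 2 ✓
(AcctNo=green, City=1, Branch=P84): rows 3, 5, 8, 10, 11 → Rep takes values {3, 9, 1} — violation
(AcctNo=blue, City=8, Branch=P13): rows 6, 7 → Rep = 1, 1 ✓
Two rows agree on {AcctNo, City, Branch} but differ on Rep, so {AcctNo, City, Branch} → Rep does not hold.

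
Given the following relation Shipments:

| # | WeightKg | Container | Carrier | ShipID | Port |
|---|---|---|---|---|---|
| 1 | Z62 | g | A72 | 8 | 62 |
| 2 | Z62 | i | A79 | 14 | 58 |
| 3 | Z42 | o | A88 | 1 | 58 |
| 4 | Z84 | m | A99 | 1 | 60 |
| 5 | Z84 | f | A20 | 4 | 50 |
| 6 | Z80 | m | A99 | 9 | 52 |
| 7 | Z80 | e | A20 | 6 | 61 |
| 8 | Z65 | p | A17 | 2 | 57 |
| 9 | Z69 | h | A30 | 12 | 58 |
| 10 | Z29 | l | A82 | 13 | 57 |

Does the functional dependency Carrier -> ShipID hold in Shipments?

No

Carrier=A72: row 1 → ShipID = 8 ✓
Carrier=A79: row 2 → ShipID = 14 ✓
Carrier=A88: row 3 → ShipID = 1 ✓
Carrier=A99: rows 4, 6 → ShipID takes values {1, 9} — violation
Carrier=A20: rows 5, 7 → ShipID takes values {4, 6} — violation
Carrier=A17: row 8 → ShipID = 2 ✓
Carrier=A30: row 9 → ShipID = 12 ✓
Carrier=A82: row 10 → ShipID = 13 ✓
Two rows agree on Carrier but differ on ShipID, so Carrier -> ShipID does not hold.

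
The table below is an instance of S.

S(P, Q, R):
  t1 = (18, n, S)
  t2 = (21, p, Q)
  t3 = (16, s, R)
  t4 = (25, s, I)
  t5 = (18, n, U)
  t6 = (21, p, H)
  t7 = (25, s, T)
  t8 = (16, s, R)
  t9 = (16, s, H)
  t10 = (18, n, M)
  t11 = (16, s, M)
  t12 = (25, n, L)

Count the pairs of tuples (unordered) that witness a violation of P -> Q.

2

P=18: all 3 rows agree on Q — 0 pairs.
P=21: all 2 rows agree on Q — 0 pairs.
P=16: all 4 rows agree on Q — 0 pairs.
P=25: violating pairs (4,12), (7,12) — 2 pairs.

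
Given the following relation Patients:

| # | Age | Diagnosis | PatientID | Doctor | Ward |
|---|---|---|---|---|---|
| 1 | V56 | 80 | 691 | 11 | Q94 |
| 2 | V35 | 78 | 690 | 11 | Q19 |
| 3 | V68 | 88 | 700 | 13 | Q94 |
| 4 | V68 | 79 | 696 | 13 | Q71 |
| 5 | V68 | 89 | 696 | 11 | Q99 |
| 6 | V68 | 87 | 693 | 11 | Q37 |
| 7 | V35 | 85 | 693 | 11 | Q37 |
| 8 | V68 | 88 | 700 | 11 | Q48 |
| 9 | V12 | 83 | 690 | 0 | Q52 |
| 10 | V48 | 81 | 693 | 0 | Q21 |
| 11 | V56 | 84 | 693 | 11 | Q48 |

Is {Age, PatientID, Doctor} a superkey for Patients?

All 11 rows have distinct {Age, PatientID, Doctor} values, so {Age, PatientID, Doctor} → (all attributes) holds and {Age, PatientID, Doctor} is a superkey.

Yes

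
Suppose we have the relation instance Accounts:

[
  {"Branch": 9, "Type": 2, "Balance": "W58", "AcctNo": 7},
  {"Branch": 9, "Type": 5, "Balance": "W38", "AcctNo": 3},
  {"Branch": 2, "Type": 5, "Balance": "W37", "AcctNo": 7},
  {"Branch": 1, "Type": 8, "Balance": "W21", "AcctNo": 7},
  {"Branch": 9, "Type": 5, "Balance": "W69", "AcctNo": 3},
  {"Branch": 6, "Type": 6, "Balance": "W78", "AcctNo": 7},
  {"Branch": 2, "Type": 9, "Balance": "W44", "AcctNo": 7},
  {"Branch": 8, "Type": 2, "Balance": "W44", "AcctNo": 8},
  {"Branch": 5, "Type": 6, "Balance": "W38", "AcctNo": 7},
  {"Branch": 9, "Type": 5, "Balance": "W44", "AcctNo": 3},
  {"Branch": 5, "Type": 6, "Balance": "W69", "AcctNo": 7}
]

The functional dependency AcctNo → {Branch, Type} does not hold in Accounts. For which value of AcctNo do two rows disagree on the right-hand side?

AcctNo=7: 7 rows → {Branch,Type} takes values {(9, 2), (2, 5), (1, 8), (6, 6), (2, 9), (5, 6)} — violation
AcctNo=3: 3 rows → {Branch,Type} = (9, 5), (9, 5), (9, 5) ✓
AcctNo=8: 1 row → {Branch,Type} = (8, 2) ✓
The only AcctNo value with inconsistent RHS is AcctNo=7.

7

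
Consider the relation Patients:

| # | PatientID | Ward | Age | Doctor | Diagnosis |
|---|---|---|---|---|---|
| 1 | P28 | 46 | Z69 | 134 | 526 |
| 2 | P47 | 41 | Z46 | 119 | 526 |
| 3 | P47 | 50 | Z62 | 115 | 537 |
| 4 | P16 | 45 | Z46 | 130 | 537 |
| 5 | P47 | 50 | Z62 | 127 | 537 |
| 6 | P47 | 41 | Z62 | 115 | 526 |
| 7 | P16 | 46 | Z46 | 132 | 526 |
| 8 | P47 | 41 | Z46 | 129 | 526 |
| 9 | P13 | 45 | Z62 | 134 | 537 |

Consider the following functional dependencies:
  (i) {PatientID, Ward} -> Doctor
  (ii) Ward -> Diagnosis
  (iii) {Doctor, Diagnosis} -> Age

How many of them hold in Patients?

2

(i) {PatientID, Ward} -> Doctor: (PatientID=P47, Ward=41): rows 2, 6, 8 → Doctor takes values {119, 115, 129} — violation; (PatientID=P47, Ward=50): rows 3, 5 → Doctor takes values {115, 127} — violation — fails.
(ii) Ward -> Diagnosis: every LHS value maps to a single RHS value — holds.
(iii) {Doctor, Diagnosis} -> Age: every LHS value maps to a single RHS value — holds.
2 of the 3 dependencies hold.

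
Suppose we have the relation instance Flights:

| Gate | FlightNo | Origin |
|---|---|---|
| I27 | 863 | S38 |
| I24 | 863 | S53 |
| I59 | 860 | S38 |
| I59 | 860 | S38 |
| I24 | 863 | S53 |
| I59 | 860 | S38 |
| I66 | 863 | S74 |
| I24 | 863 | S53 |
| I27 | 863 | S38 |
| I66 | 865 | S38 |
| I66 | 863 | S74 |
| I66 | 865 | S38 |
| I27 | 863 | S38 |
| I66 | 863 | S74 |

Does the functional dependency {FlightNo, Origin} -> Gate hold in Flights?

(FlightNo=863, Origin=S38): 3 rows → Gate = I27, I27, I27 ✓
(FlightNo=863, Origin=S53): 3 rows → Gate = I24, I24, I24 ✓
(FlightNo=860, Origin=S38): 3 rows → Gate = I59, I59, I59 ✓
(FlightNo=863, Origin=S74): 3 rows → Gate = I66, I66, I66 ✓
(FlightNo=865, Origin=S38): 2 rows → Gate = I66, I66 ✓
Every {FlightNo, Origin} value is associated with a single Gate value, so {FlightNo, Origin} -> Gate holds.

Yes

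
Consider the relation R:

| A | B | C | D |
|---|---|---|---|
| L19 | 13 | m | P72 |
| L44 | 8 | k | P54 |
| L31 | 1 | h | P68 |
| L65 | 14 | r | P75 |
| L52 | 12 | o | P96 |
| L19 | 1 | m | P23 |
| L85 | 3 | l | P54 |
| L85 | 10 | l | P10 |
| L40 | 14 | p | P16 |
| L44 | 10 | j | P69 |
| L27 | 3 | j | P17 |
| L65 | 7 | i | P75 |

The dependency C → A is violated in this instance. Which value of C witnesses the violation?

j

C=m: 2 rows → A = L19, L19 ✓
C=k: 1 row → A = L44 ✓
C=h: 1 row → A = L31 ✓
C=r: 1 row → A = L65 ✓
C=o: 1 row → A = L52 ✓
C=l: 2 rows → A = L85, L85 ✓
C=p: 1 row → A = L40 ✓
C=j: 2 rows → A takes values {L44, L27} — violation
C=i: 1 row → A = L65 ✓
The only C value with inconsistent A is C=j.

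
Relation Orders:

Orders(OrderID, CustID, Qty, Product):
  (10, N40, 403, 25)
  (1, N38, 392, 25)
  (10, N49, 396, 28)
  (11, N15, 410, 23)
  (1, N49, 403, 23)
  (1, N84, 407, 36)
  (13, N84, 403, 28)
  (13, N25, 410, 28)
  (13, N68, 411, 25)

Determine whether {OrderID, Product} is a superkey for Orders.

Two distinct rows share (OrderID=13, Product=28), so {OrderID, Product} does not determine every attribute — not a superkey.

No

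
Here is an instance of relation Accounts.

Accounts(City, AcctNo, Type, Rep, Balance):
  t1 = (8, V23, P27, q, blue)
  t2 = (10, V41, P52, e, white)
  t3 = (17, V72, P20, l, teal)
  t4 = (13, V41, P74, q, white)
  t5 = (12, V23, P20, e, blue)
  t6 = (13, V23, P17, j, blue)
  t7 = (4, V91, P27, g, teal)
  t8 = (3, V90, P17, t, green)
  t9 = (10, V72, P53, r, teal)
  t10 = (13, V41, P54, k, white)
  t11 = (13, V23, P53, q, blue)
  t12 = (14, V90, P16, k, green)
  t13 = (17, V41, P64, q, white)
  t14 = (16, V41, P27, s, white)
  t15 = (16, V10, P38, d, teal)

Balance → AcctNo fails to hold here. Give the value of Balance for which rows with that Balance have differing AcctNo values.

Balance=blue: rows 1, 5, 6, 11 → AcctNo = V23, V23, V23, V23 ✓
Balance=white: rows 2, 4, 10, 13, 14 → AcctNo = V41, V41, V41, V41, V41 ✓
Balance=teal: rows 3, 7, 9, 15 → AcctNo takes values {V72, V91, V10} — violation
Balance=green: rows 8, 12 → AcctNo = V90, V90 ✓
The only Balance value with inconsistent AcctNo is Balance=teal.

teal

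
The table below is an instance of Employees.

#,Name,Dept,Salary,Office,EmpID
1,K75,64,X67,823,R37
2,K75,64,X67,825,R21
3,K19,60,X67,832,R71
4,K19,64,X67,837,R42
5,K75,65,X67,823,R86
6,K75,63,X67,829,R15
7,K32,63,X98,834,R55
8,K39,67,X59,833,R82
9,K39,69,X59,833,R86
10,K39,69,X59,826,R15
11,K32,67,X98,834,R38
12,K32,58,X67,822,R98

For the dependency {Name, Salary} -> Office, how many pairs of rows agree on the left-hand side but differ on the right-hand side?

(Name=K75, Salary=X67): violating pairs (1,2), (1,6), (2,5), (2,6), (5,6) — 5 pairs.
(Name=K19, Salary=X67): violating pairs (3,4) — 1 pair.
(Name=K32, Salary=X98): all 2 rows agree on Office — 0 pairs.
(Name=K39, Salary=X59): violating pairs (8,10), (9,10) — 2 pairs.

8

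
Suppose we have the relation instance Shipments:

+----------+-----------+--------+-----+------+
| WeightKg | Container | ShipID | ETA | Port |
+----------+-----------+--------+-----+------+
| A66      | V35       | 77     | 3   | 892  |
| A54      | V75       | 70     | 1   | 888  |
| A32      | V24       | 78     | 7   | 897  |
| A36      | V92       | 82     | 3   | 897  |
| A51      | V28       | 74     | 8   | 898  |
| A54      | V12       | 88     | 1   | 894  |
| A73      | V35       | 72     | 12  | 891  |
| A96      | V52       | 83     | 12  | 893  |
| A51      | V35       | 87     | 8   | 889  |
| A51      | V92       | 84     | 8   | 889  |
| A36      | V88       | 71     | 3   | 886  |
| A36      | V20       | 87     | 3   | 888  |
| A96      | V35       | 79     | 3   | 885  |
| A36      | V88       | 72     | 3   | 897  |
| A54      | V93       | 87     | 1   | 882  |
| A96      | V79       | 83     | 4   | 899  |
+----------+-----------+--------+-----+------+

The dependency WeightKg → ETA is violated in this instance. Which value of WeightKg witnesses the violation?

WeightKg=A66: 1 row → ETA = 3 ✓
WeightKg=A54: 3 rows → ETA = 1, 1, 1 ✓
WeightKg=A32: 1 row → ETA = 7 ✓
WeightKg=A36: 4 rows → ETA = 3, 3, 3, 3 ✓
WeightKg=A51: 3 rows → ETA = 8, 8, 8 ✓
WeightKg=A73: 1 row → ETA = 12 ✓
WeightKg=A96: 3 rows → ETA takes values {12, 3, 4} — violation
The only WeightKg value with inconsistent ETA is WeightKg=A96.

A96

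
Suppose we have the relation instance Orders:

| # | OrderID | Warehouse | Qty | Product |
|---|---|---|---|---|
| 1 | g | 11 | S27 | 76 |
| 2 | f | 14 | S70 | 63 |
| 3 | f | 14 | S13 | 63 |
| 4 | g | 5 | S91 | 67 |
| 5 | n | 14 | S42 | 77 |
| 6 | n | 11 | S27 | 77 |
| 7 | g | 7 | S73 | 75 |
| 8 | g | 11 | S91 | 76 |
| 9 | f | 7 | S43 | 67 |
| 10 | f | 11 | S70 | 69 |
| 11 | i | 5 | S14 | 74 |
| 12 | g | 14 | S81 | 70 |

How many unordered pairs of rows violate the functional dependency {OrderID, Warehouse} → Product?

0

(OrderID=g, Warehouse=11): all 2 rows agree on Product — 0 pairs.
(OrderID=f, Warehouse=14): all 2 rows agree on Product — 0 pairs.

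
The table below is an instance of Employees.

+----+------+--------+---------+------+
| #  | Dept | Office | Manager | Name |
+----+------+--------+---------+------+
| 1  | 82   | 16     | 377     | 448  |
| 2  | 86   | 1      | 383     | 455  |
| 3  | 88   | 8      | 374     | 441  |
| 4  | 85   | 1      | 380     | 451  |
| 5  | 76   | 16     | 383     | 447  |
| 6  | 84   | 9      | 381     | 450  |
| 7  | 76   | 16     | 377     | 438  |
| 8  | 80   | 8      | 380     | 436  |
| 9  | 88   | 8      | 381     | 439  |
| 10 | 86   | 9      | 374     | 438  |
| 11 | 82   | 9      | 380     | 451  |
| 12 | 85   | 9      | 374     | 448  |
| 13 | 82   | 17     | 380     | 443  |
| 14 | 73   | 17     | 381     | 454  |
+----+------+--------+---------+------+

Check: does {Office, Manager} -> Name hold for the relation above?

(Office=16, Manager=377): rows 1, 7 → Name takes values {448, 438} — violation
(Office=1, Manager=383): row 2 → Name = 455 ✓
(Office=8, Manager=374): row 3 → Name = 441 ✓
(Office=1, Manager=380): row 4 → Name = 451 ✓
(Office=16, Manager=383): row 5 → Name = 447 ✓
(Office=9, Manager=381): row 6 → Name = 450 ✓
(Office=8, Manager=380): row 8 → Name = 436 ✓
(Office=8, Manager=381): row 9 → Name = 439 ✓
(Office=9, Manager=374): rows 10, 12 → Name takes values {438, 448} — violation
(Office=9, Manager=380): row 11 → Name = 451 ✓
(Office=17, Manager=380): row 13 → Name = 443 ✓
(Office=17, Manager=381): row 14 → Name = 454 ✓
Two rows agree on {Office, Manager} but differ on Name, so {Office, Manager} -> Name does not hold.

No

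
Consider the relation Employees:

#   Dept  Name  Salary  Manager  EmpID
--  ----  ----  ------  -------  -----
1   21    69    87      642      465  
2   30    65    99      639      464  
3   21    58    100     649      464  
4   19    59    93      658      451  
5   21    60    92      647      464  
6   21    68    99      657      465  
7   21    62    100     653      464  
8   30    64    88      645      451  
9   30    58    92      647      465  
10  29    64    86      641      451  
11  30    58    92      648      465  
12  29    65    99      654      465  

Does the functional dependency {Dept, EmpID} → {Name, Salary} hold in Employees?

(Dept=21, EmpID=465): rows 1, 6 → {Name,Salary} takes values {(69, 87), (68, 99)} — violation
(Dept=30, EmpID=464): row 2 → {Name,Salary} = (65, 99) ✓
(Dept=21, EmpID=464): rows 3, 5, 7 → {Name,Salary} takes values {(58, 100), (60, 92), (62, 100)} — violation
(Dept=19, EmpID=451): row 4 → {Name,Salary} = (59, 93) ✓
(Dept=30, EmpID=451): row 8 → {Name,Salary} = (64, 88) ✓
(Dept=30, EmpID=465): rows 9, 11 → {Name,Salary} = (58, 92), (58, 92) ✓
(Dept=29, EmpID=451): row 10 → {Name,Salary} = (64, 86) ✓
(Dept=29, EmpID=465): row 12 → {Name,Salary} = (65, 99) ✓
Two rows agree on {Dept, EmpID} but differ on {Name, Salary}, so {Dept, EmpID} → {Name, Salary} does not hold.

No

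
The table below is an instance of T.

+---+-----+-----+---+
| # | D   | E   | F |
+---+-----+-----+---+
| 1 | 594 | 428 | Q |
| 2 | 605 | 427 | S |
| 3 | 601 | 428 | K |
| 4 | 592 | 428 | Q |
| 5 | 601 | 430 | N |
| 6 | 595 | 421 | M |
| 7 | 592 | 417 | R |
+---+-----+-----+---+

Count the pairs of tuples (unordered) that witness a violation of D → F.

D=601: violating pairs (3,5) — 1 pair.
D=592: violating pairs (4,7) — 1 pair.

2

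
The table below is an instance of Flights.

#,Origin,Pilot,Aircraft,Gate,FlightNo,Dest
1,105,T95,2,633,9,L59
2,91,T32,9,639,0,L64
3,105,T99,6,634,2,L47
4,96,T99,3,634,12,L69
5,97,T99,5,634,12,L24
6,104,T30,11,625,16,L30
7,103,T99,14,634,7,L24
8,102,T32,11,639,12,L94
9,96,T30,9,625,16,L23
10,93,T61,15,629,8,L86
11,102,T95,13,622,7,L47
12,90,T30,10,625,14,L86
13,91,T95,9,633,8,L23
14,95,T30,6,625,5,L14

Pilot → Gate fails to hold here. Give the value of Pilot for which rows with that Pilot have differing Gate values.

Pilot=T95: rows 1, 11, 13 → Gate takes values {633, 622} — violation
Pilot=T32: rows 2, 8 → Gate = 639, 639 ✓
Pilot=T99: rows 3, 4, 5, 7 → Gate = 634, 634, 634, 634 ✓
Pilot=T30: rows 6, 9, 12, 14 → Gate = 625, 625, 625, 625 ✓
Pilot=T61: row 10 → Gate = 629 ✓
The only Pilot value with inconsistent Gate is Pilot=T95.

T95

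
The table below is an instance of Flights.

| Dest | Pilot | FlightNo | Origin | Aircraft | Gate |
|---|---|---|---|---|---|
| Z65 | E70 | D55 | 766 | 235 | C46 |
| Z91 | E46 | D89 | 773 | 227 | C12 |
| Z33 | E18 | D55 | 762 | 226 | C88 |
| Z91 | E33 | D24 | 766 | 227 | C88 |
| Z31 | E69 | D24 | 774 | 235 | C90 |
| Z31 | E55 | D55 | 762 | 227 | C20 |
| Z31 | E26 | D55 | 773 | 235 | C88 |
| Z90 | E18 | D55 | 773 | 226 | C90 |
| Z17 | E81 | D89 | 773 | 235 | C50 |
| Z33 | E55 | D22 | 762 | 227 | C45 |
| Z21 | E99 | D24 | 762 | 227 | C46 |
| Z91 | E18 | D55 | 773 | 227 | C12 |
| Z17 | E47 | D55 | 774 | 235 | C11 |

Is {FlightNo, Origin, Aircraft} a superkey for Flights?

Yes

All 13 rows have distinct {FlightNo, Origin, Aircraft} values, so {FlightNo, Origin, Aircraft} → (all attributes) holds and {FlightNo, Origin, Aircraft} is a superkey.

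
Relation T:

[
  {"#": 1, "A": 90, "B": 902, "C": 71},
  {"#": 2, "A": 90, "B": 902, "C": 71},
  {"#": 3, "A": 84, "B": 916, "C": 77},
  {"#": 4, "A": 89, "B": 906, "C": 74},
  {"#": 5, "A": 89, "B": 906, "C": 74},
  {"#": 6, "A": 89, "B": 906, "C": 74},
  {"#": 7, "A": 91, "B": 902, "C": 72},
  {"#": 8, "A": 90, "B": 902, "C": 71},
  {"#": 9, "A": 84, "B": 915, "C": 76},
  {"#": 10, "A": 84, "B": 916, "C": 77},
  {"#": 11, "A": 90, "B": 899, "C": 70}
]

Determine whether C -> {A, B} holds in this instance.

C=71: rows 1, 2, 8 → {A,B} = (90, 902), (90, 902), (90, 902) ✓
C=77: rows 3, 10 → {A,B} = (84, 916), (84, 916) ✓
C=74: rows 4, 5, 6 → {A,B} = (89, 906), (89, 906), (89, 906) ✓
C=72: row 7 → {A,B} = (91, 902) ✓
C=76: row 9 → {A,B} = (84, 915) ✓
C=70: row 11 → {A,B} = (90, 899) ✓
Every C value is associated with a single {A, B} value, so C -> {A, B} holds.

Yes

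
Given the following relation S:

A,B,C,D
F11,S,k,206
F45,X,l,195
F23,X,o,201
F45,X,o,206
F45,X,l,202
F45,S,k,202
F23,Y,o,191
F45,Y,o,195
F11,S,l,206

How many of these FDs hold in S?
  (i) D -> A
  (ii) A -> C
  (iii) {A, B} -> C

0

(i) D -> A: D=206: 3 rows → A takes values {F11, F45} — violation — fails.
(ii) A -> C: A=F11: 2 rows → C takes values {k, l} — violation; A=F45: 5 rows → C takes values {l, o, k} — violation — fails.
(iii) {A, B} -> C: (A=F11, B=S): 2 rows → C takes values {k, l} — violation; (A=F45, B=X): 3 rows → C takes values {l, o} — violation — fails.
None of the 3 dependencies hold.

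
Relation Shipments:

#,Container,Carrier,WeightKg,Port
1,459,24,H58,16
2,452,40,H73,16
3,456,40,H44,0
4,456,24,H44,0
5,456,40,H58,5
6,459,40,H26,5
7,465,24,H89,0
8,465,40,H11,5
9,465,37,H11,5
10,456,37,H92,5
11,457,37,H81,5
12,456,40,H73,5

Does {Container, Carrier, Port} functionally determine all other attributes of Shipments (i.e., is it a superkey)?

Rows 5 and 12 have the same {Container, Carrier, Port} value (Container=456, Carrier=40, Port=5) but are distinct tuples, so {Container, Carrier, Port} does not determine every attribute — not a superkey.

No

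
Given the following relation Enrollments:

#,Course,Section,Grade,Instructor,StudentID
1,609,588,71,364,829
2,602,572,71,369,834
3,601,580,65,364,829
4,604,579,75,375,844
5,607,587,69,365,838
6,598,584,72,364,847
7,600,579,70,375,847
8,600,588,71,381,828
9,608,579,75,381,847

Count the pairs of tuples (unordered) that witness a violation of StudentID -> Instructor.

StudentID=829: all 2 rows agree on Instructor — 0 pairs.
StudentID=847: violating pairs (6,7), (6,9), (7,9) — 3 pairs.

3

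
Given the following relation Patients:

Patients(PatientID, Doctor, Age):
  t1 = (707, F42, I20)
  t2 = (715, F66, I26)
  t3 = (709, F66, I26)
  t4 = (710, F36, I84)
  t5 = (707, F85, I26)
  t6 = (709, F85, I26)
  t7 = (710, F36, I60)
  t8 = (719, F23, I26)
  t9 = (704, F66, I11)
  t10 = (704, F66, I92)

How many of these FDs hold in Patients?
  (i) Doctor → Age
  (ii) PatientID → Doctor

(i) Doctor → Age: Doctor=F66: rows 2, 3, 9, 10 → Age takes values {I26, I11, I92} — violation; Doctor=F36: rows 4, 7 → Age takes values {I84, I60} — violation — fails.
(ii) PatientID → Doctor: PatientID=707: rows 1, 5 → Doctor takes values {F42, F85} — violation; PatientID=709: rows 3, 6 → Doctor takes values {F66, F85} — violation — fails.
None of the 2 dependencies hold.

0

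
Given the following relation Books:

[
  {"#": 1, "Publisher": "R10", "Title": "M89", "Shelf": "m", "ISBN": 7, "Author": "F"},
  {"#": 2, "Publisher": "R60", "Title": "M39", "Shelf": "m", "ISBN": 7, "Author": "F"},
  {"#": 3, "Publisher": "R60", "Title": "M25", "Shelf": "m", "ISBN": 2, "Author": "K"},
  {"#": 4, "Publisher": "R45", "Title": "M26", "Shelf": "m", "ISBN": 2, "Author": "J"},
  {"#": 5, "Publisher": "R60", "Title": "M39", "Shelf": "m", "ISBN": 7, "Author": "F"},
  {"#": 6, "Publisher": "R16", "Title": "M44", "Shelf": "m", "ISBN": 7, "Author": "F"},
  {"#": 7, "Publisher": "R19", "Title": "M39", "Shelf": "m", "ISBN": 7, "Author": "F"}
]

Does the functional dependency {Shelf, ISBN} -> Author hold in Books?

(Shelf=m, ISBN=7): rows 1, 2, 5, 6, 7 → Author = F, F, F, F, F ✓
(Shelf=m, ISBN=2): rows 3, 4 → Author takes values {K, J} — violation
Two rows agree on {Shelf, ISBN} but differ on Author, so {Shelf, ISBN} -> Author does not hold.

No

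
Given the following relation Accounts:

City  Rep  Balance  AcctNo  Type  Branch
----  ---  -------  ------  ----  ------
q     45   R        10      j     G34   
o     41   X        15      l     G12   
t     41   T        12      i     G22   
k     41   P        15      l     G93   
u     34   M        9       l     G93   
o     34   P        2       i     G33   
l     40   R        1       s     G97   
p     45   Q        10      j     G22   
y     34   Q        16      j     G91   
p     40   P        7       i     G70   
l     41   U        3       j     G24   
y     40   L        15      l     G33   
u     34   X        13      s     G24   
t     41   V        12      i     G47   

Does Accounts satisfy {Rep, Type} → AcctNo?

Yes

(Rep=45, Type=j): 2 rows → AcctNo = 10, 10 ✓
(Rep=41, Type=l): 2 rows → AcctNo = 15, 15 ✓
(Rep=41, Type=i): 2 rows → AcctNo = 12, 12 ✓
(Rep=34, Type=l): 1 row → AcctNo = 9 ✓
(Rep=34, Type=i): 1 row → AcctNo = 2 ✓
(Rep=40, Type=s): 1 row → AcctNo = 1 ✓
(Rep=34, Type=j): 1 row → AcctNo = 16 ✓
(Rep=40, Type=i): 1 row → AcctNo = 7 ✓
(Rep=41, Type=j): 1 row → AcctNo = 3 ✓
(Rep=40, Type=l): 1 row → AcctNo = 15 ✓
(Rep=34, Type=s): 1 row → AcctNo = 13 ✓
Every {Rep, Type} value is associated with a single AcctNo value, so {Rep, Type} → AcctNo holds.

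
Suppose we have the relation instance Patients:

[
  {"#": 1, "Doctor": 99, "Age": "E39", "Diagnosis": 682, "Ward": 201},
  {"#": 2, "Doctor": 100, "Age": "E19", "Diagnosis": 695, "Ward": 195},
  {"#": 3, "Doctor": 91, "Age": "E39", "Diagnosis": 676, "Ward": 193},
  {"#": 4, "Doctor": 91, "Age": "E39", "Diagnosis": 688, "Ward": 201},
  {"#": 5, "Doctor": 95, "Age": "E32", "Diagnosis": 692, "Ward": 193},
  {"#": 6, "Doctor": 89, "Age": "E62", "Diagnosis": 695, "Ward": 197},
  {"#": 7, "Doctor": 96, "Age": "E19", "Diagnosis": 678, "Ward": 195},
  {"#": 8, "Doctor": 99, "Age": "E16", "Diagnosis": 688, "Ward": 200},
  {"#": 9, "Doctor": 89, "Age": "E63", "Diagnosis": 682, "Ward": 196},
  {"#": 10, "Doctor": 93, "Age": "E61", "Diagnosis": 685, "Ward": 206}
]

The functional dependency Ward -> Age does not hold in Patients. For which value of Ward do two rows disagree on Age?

Ward=201: rows 1, 4 → Age = E39, E39 ✓
Ward=195: rows 2, 7 → Age = E19, E19 ✓
Ward=193: rows 3, 5 → Age takes values {E39, E32} — violation
Ward=197: row 6 → Age = E62 ✓
Ward=200: row 8 → Age = E16 ✓
Ward=196: row 9 → Age = E63 ✓
Ward=206: row 10 → Age = E61 ✓
The only Ward value with inconsistent Age is Ward=193.

193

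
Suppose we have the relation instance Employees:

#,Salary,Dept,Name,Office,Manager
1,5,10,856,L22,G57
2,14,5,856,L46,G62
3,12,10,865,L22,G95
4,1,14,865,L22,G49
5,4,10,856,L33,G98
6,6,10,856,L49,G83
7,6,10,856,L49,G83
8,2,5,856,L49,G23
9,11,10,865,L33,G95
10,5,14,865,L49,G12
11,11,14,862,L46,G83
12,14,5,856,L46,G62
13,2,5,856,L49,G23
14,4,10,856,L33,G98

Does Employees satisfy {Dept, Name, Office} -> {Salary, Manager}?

(Dept=10, Name=856, Office=L22): row 1 → {Salary,Manager} = (5, G57) ✓
(Dept=5, Name=856, Office=L46): rows 2, 12 → {Salary,Manager} = (14, G62), (14, G62) ✓
(Dept=10, Name=865, Office=L22): row 3 → {Salary,Manager} = (12, G95) ✓
(Dept=14, Name=865, Office=L22): row 4 → {Salary,Manager} = (1, G49) ✓
(Dept=10, Name=856, Office=L33): rows 5, 14 → {Salary,Manager} = (4, G98), (4, G98) ✓
(Dept=10, Name=856, Office=L49): rows 6, 7 → {Salary,Manager} = (6, G83), (6, G83) ✓
(Dept=5, Name=856, Office=L49): rows 8, 13 → {Salary,Manager} = (2, G23), (2, G23) ✓
(Dept=10, Name=865, Office=L33): row 9 → {Salary,Manager} = (11, G95) ✓
(Dept=14, Name=865, Office=L49): row 10 → {Salary,Manager} = (5, G12) ✓
(Dept=14, Name=862, Office=L46): row 11 → {Salary,Manager} = (11, G83) ✓
Every {Dept, Name, Office} value is associated with a single {Salary, Manager} value, so {Dept, Name, Office} -> {Salary, Manager} holds.

Yes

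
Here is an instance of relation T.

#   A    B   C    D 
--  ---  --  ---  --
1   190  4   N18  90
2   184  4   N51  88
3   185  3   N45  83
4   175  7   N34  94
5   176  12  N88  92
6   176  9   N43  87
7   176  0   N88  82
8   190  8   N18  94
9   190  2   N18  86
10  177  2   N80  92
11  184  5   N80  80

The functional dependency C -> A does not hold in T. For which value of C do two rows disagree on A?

N80

C=N18: rows 1, 8, 9 → A = 190, 190, 190 ✓
C=N51: row 2 → A = 184 ✓
C=N45: row 3 → A = 185 ✓
C=N34: row 4 → A = 175 ✓
C=N88: rows 5, 7 → A = 176, 176 ✓
C=N43: row 6 → A = 176 ✓
C=N80: rows 10, 11 → A takes values {177, 184} — violation
The only C value with inconsistent A is C=N80.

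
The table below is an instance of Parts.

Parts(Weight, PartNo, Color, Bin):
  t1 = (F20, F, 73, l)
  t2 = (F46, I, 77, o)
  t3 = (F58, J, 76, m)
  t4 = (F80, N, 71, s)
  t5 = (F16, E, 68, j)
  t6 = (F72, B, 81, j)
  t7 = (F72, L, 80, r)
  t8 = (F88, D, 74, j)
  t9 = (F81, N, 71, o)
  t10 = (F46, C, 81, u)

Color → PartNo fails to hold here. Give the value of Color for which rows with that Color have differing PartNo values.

Color=73: row 1 → PartNo = F ✓
Color=77: row 2 → PartNo = I ✓
Color=76: row 3 → PartNo = J ✓
Color=71: rows 4, 9 → PartNo = N, N ✓
Color=68: row 5 → PartNo = E ✓
Color=81: rows 6, 10 → PartNo takes values {B, C} — violation
Color=80: row 7 → PartNo = L ✓
Color=74: row 8 → PartNo = D ✓
The only Color value with inconsistent PartNo is Color=81.

81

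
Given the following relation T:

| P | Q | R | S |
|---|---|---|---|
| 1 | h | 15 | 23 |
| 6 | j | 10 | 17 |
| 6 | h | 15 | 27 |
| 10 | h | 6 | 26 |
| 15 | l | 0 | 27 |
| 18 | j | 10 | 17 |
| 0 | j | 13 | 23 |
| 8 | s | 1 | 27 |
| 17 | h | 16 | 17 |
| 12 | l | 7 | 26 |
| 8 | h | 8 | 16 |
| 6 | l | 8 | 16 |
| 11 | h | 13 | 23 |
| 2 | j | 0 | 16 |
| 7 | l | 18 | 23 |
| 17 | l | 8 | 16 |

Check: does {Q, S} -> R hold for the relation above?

No

(Q=h, S=23): 2 rows → R takes values {15, 13} — violation
(Q=j, S=17): 2 rows → R = 10, 10 ✓
(Q=h, S=27): 1 row → R = 15 ✓
(Q=h, S=26): 1 row → R = 6 ✓
(Q=l, S=27): 1 row → R = 0 ✓
(Q=j, S=23): 1 row → R = 13 ✓
(Q=s, S=27): 1 row → R = 1 ✓
(Q=h, S=17): 1 row → R = 16 ✓
(Q=l, S=26): 1 row → R = 7 ✓
(Q=h, S=16): 1 row → R = 8 ✓
(Q=l, S=16): 2 rows → R = 8, 8 ✓
(Q=j, S=16): 1 row → R = 0 ✓
(Q=l, S=23): 1 row → R = 18 ✓
Two rows agree on {Q, S} but differ on R, so {Q, S} -> R does not hold.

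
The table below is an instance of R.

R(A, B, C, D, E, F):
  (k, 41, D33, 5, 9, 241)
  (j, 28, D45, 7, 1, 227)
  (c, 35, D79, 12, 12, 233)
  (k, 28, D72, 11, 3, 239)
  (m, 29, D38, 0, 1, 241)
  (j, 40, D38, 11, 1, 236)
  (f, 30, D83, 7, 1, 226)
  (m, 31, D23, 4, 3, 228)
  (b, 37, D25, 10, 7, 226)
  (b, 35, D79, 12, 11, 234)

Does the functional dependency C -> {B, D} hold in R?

C=D33: 1 row → {B,D} = (41, 5) ✓
C=D45: 1 row → {B,D} = (28, 7) ✓
C=D79: 2 rows → {B,D} = (35, 12), (35, 12) ✓
C=D72: 1 row → {B,D} = (28, 11) ✓
C=D38: 2 rows → {B,D} takes values {(29, 0), (40, 11)} — violation
C=D83: 1 row → {B,D} = (30, 7) ✓
C=D23: 1 row → {B,D} = (31, 4) ✓
C=D25: 1 row → {B,D} = (37, 10) ✓
Two rows agree on C but differ on {B, D}, so C -> {B, D} does not hold.

No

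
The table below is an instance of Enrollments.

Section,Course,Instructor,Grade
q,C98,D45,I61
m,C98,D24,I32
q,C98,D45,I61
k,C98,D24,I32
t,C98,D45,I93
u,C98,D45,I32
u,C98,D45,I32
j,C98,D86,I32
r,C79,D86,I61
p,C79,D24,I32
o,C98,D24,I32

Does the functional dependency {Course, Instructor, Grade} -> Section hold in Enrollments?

No

(Course=C98, Instructor=D45, Grade=I61): 2 rows → Section = q, q ✓
(Course=C98, Instructor=D24, Grade=I32): 3 rows → Section takes values {m, k, o} — violation
(Course=C98, Instructor=D45, Grade=I93): 1 row → Section = t ✓
(Course=C98, Instructor=D45, Grade=I32): 2 rows → Section = u, u ✓
(Course=C98, Instructor=D86, Grade=I32): 1 row → Section = j ✓
(Course=C79, Instructor=D86, Grade=I61): 1 row → Section = r ✓
(Course=C79, Instructor=D24, Grade=I32): 1 row → Section = p ✓
Two rows agree on {Course, Instructor, Grade} but differ on Section, so {Course, Instructor, Grade} -> Section does not hold.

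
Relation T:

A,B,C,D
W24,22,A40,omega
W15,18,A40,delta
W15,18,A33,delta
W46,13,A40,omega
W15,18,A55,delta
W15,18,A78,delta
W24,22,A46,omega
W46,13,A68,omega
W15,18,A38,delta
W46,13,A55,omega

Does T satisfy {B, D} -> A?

Yes

(B=22, D=omega): 2 rows → A = W24, W24 ✓
(B=18, D=delta): 5 rows → A = W15, W15, W15, W15, W15 ✓
(B=13, D=omega): 3 rows → A = W46, W46, W46 ✓
Every {B, D} value is associated with a single A value, so {B, D} -> A holds.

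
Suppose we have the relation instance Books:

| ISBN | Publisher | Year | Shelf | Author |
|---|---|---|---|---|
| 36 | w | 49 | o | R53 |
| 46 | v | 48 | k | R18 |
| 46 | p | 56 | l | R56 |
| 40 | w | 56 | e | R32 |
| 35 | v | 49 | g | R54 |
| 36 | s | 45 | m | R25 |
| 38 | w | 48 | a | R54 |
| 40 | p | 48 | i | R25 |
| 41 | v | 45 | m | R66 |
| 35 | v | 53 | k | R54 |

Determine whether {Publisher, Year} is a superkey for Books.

All 10 rows have distinct {Publisher, Year} values, so {Publisher, Year} → (all attributes) holds and {Publisher, Year} is a superkey.

Yes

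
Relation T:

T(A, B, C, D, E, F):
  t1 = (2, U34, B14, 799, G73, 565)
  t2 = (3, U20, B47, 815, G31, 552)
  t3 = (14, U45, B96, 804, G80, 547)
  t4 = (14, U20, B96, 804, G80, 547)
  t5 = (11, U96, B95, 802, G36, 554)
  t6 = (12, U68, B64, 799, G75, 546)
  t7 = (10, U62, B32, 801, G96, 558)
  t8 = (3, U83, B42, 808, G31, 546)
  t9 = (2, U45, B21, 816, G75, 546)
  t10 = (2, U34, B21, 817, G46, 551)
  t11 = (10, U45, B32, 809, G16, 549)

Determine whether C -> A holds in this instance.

C=B14: row 1 → A = 2 ✓
C=B47: row 2 → A = 3 ✓
C=B96: rows 3, 4 → A = 14, 14 ✓
C=B95: row 5 → A = 11 ✓
C=B64: row 6 → A = 12 ✓
C=B32: rows 7, 11 → A = 10, 10 ✓
C=B42: row 8 → A = 3 ✓
C=B21: rows 9, 10 → A = 2, 2 ✓
Every C value is associated with a single A value, so C -> A holds.

Yes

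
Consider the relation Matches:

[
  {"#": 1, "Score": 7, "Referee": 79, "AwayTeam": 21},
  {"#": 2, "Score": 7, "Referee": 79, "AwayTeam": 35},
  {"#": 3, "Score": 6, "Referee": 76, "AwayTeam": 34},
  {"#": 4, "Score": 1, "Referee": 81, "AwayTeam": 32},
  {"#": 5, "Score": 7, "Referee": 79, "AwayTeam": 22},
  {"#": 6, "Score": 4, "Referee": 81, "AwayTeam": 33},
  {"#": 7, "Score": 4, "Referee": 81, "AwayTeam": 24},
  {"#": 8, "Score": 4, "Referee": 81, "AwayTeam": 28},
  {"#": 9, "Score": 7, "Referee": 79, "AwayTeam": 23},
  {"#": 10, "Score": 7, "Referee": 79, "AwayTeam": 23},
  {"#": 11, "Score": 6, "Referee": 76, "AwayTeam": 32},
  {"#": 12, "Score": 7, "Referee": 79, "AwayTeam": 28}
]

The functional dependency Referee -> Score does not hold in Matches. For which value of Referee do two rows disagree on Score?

81

Referee=79: rows 1, 2, 5, 9, 10, 12 → Score = 7, 7, 7, 7, 7, 7 ✓
Referee=76: rows 3, 11 → Score = 6, 6 ✓
Referee=81: rows 4, 6, 7, 8 → Score takes values {1, 4} — violation
The only Referee value with inconsistent Score is Referee=81.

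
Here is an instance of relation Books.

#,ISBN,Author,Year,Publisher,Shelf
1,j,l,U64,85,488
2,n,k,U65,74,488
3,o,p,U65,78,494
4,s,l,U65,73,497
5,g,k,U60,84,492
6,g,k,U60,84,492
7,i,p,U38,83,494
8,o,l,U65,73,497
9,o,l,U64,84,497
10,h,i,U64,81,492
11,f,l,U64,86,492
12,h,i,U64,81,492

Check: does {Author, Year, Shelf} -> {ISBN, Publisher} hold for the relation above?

(Author=l, Year=U64, Shelf=488): row 1 → {ISBN,Publisher} = (j, 85) ✓
(Author=k, Year=U65, Shelf=488): row 2 → {ISBN,Publisher} = (n, 74) ✓
(Author=p, Year=U65, Shelf=494): row 3 → {ISBN,Publisher} = (o, 78) ✓
(Author=l, Year=U65, Shelf=497): rows 4, 8 → {ISBN,Publisher} takes values {(s, 73), (o, 73)} — violation
(Author=k, Year=U60, Shelf=492): rows 5, 6 → {ISBN,Publisher} = (g, 84), (g, 84) ✓
(Author=p, Year=U38, Shelf=494): row 7 → {ISBN,Publisher} = (i, 83) ✓
(Author=l, Year=U64, Shelf=497): row 9 → {ISBN,Publisher} = (o, 84) ✓
(Author=i, Year=U64, Shelf=492): rows 10, 12 → {ISBN,Publisher} = (h, 81), (h, 81) ✓
(Author=l, Year=U64, Shelf=492): row 11 → {ISBN,Publisher} = (f, 86) ✓
Two rows agree on {Author, Year, Shelf} but differ on {ISBN, Publisher}, so {Author, Year, Shelf} -> {ISBN, Publisher} does not hold.

No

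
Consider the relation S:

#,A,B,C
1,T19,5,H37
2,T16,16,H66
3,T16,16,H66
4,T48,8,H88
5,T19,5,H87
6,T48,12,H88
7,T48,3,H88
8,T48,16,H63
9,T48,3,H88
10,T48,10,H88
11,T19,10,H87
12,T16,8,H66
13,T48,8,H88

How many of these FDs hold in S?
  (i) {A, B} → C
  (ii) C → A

1

(i) {A, B} → C: (A=T19, B=5): rows 1, 5 → C takes values {H37, H87} — violation — fails.
(ii) C → A: every LHS value maps to a single RHS value — holds.
1 of the 2 dependencies holds.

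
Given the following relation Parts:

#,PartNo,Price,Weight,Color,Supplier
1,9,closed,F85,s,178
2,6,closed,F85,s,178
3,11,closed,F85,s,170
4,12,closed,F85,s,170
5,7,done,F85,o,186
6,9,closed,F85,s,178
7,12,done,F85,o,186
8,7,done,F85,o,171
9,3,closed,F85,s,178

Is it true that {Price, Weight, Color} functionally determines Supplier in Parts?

(Price=closed, Weight=F85, Color=s): rows 1, 2, 3, 4, 6, 9 → Supplier takes values {178, 170} — violation
(Price=done, Weight=F85, Color=o): rows 5, 7, 8 → Supplier takes values {186, 171} — violation
Two rows agree on {Price, Weight, Color} but differ on Supplier, so {Price, Weight, Color} → Supplier does not hold.

No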